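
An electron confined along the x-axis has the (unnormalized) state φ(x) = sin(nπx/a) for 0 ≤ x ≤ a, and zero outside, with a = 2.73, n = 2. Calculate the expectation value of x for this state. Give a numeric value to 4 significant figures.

1.365

⟨x⟩ = ∫ x·|φ|² dx / ∫|φ|² dx (integrals over the domain).
With sin²θ = (1 − cos2θ)/2 on 0 ≤ x ≤ a: ∫sin²(nπx/a) dx = a/2, ∫x·sin²(nπx/a) dx = a²/4, ∫x²·sin²(nπx/a) dx = a³·(1/6 − 1/(4n²π²)); higher powers xᵏ the same way, integrating xᵏ·cos(2nπx/a) by parts.
State is unnormalized: ∫|φ|² dx = 1.3650, and ∫φ*·x·φ dx = 1.8632, so ⟨x⟩ = 1.8632 / 1.3650.
⟨x⟩ = 1.3650.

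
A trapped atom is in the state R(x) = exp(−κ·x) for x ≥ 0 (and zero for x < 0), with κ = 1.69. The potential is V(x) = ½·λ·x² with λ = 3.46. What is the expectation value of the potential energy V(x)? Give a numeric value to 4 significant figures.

⟨V⟩ = ∫ V(x)·|R|² dx / ∫|R|² dx.
Every integrand reduces to terms xʲ·e^(−2κx) on [0, ∞); use ∫₀^∞ xʲ·e^(−2κx) dx = j!/(2κ)^(j+1).
State is unnormalized: ∫|R|² dx = 0.29586, and ∫R*·V(x)·R dx = 0.089604, so ⟨V⟩ = 0.089604 / 0.29586.
⟨V⟩ = 0.30286.

0.3029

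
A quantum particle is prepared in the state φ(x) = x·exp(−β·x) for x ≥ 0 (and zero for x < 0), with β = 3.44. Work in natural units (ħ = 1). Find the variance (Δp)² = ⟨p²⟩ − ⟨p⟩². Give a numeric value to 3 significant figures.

11.8

Compute ⟨p⟩ and ⟨p²⟩ separately; (Δp)² = ⟨p²⟩ − ⟨p⟩².
Differentiate x·exp(−β·x) with the product rule; every integrand then reduces to terms xʲ·e^(−2βx) on [0, ∞), with ∫₀^∞ xʲ·e^(−2βx) dx = j!/(2β)^(j+1).
Normalization: ∫|φ|² dx = 0.0061414.
⟨p⟩ = 0.0000 and ⟨p²⟩ = 11.834.
(Δp)² = 11.834 − (0.0000)² = 11.834.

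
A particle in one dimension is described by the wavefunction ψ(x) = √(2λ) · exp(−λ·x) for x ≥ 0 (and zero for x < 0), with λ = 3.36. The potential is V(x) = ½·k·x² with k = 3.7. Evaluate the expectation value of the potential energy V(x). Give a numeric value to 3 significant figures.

⟨V⟩ = ∫ V(x)·|ψ|² dx.
Every integrand reduces to terms xʲ·e^(−2λx) on [0, ∞); use ∫₀^∞ xʲ·e^(−2λx) dx = j!/(2λ)^(j+1).
⟨V⟩ = 0.081934.

0.0819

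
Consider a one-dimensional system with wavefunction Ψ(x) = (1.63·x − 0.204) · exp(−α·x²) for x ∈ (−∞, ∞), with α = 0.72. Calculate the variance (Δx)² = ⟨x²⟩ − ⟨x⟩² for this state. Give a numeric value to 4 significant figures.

Compute ⟨x⟩ and ⟨x²⟩ separately, then (Δx)² = ⟨x²⟩ − ⟨x⟩².
Expand each integrand as polynomial × e^(−2αx²) and use ∫x^(2j)·e^(−2αx²) dx = (2j−1)!!/(4α)^j · √(π/(2α)), odd powers → 0; here √(π/(2α)) = 1.4770.
Normalization: ∫|Ψ|² dx = 1.4241.
⟨x⟩ = -0.23950 and ⟨x²⟩ = 1.0117.
(Δx)² = 1.0117 − (-0.23950)² = 0.95433.

0.9543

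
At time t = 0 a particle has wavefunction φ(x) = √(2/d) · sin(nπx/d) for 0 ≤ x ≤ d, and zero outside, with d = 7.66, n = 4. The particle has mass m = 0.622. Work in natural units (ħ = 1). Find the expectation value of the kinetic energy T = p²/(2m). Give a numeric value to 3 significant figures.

T = −(ħ²/2m) d²/dx², so ⟨T⟩ = −(ħ²/2m) ∫ φ*·φ'' dx; with m = 0.622.
d/dx sin(nπx/d) = (nπ/d)·cos(nπx/d) and d²/dx² sin(nπx/d) = −(nπ/d)²·sin(nπx/d); on 0 ≤ x ≤ d, ∫sin²(nπx/d) dx = d/2 and ∫sin(nπx/d)·cos(nπx/d) dx = 0.
⟨T⟩ = 2.1634.

2.16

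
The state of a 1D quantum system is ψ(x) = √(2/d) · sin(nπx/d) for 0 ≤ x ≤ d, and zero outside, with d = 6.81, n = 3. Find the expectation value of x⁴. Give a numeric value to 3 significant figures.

406.

⟨x⁴⟩ = ∫ x⁴·|ψ|² dx (integrals over the domain).
With sin²θ = (1 − cos2θ)/2 on 0 ≤ x ≤ d: ∫sin²(nπx/d) dx = d/2, ∫x·sin²(nπx/d) dx = d²/4, ∫x²·sin²(nπx/d) dx = d³·(1/6 − 1/(4n²π²)); higher powers xᵏ the same way, integrating xᵏ·cos(2nπx/d) by parts.
⟨x⁴⟩ = 406.34.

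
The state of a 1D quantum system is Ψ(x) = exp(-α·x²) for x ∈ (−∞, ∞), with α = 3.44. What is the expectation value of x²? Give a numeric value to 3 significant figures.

0.0727

⟨x²⟩ = ∫ x²·|Ψ|² dx / ∫|Ψ|² dx (integrals over the domain).
Gaussian moments: ∫x^(2j)·e^(−2αx²) dx = (2j−1)!!/(4α)^j · √(π/(2α)), odd powers integrate to 0; here √(π/(2α)) = 0.67574.
State is unnormalized: ∫|Ψ|² dx = 0.67574, and ∫Ψ*·x²·Ψ dx = 0.049109, so ⟨x²⟩ = 0.049109 / 0.67574.
⟨x²⟩ = 0.072674.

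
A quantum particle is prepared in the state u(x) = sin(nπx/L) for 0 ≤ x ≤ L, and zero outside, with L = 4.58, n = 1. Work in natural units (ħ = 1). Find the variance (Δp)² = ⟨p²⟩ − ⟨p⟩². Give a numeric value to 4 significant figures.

0.4705

Compute ⟨p⟩ and ⟨p²⟩ separately; (Δp)² = ⟨p²⟩ − ⟨p⟩².
d/dx sin(nπx/L) = (nπ/L)·cos(nπx/L) and d²/dx² sin(nπx/L) = −(nπ/L)²·sin(nπx/L); on 0 ≤ x ≤ L, ∫sin²(nπx/L) dx = L/2 and ∫sin(nπx/L)·cos(nπx/L) dx = 0.
Normalization: ∫|u|² dx = 2.2900.
⟨p⟩ = 0.0000 and ⟨p²⟩ = 0.47051.
(Δp)² = 0.47051 − (0.0000)² = 0.47051.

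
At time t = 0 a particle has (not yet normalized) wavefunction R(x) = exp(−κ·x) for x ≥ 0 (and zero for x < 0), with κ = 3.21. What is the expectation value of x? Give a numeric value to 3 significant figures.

0.156

⟨x⟩ = ∫ x·|R|² dx / ∫|R|² dx (integrals over the domain).
Every integrand reduces to terms xʲ·e^(−2κx) on [0, ∞); use ∫₀^∞ xʲ·e^(−2κx) dx = j!/(2κ)^(j+1).
State is unnormalized: ∫|R|² dx = 0.15576, and ∫R*·x·R dx = 0.024262, so ⟨x⟩ = 0.024262 / 0.15576.
⟨x⟩ = 0.15576.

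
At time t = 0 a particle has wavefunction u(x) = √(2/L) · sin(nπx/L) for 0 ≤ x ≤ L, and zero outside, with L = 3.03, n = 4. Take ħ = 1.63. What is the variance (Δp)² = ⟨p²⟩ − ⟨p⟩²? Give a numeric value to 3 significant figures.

Compute ⟨p⟩ and ⟨p²⟩ separately; (Δp)² = ⟨p²⟩ − ⟨p⟩².
d/dx sin(nπx/L) = (nπ/L)·cos(nπx/L) and d²/dx² sin(nπx/L) = −(nπ/L)²·sin(nπx/L); on 0 ≤ x ≤ L, ∫sin²(nπx/L) dx = L/2 and ∫sin(nπx/L)·cos(nπx/L) dx = 0.
⟨p⟩ = 0.0000 and ⟨p²⟩ = 45.699.
(Δp)² = 45.699 − (0.0000)² = 45.699.

45.7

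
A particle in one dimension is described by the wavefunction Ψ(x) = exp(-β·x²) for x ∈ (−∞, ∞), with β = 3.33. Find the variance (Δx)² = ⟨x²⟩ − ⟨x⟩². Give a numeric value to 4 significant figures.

Compute ⟨x⟩ and ⟨x²⟩ separately, then (Δx)² = ⟨x²⟩ − ⟨x⟩².
Gaussian moments: ∫x^(2j)·e^(−2βx²) dx = (2j−1)!!/(4β)^j · √(π/(2β)), odd powers integrate to 0; here √(π/(2β)) = 0.68681.
Normalization: ∫|Ψ|² dx = 0.68681.
⟨x⟩ = 0.0000 and ⟨x²⟩ = 0.075075.
(Δx)² = 0.075075 − (0.0000)² = 0.075075.

0.07508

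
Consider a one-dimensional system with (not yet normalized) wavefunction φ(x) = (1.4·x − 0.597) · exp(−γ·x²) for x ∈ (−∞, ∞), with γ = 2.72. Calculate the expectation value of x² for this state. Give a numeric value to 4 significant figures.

⟨x²⟩ = ∫ x²·|φ|² dx / ∫|φ|² dx (integrals over the domain).
Expand each integrand as polynomial × e^(−2γx²) and use ∫x^(2j)·e^(−2γx²) dx = (2j−1)!!/(4γ)^j · √(π/(2γ)), odd powers → 0; here √(π/(2γ)) = 0.75993.
State is unnormalized: ∫|φ|² dx = 0.40775, and ∫φ*·x²·φ dx = 0.062642, so ⟨x²⟩ = 0.062642 / 0.40775.
⟨x²⟩ = 0.15363.

0.1536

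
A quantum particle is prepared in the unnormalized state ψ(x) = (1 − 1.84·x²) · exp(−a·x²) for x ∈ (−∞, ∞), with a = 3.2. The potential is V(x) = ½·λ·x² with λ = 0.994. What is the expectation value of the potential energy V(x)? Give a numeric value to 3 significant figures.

0.0224

⟨V⟩ = ∫ V(x)·|ψ|² dx / ∫|ψ|² dx.
Expand each integrand as polynomial × e^(−2ax²) and use ∫x^(2j)·e^(−2ax²) dx = (2j−1)!!/(4a)^j · √(π/(2a)), odd powers → 0; here √(π/(2a)) = 0.70062.
State is unnormalized: ∫|ψ|² dx = 0.54263, and ∫ψ*·V(x)·ψ dx = 0.012173, so ⟨V⟩ = 0.012173 / 0.54263.
⟨V⟩ = 0.022433.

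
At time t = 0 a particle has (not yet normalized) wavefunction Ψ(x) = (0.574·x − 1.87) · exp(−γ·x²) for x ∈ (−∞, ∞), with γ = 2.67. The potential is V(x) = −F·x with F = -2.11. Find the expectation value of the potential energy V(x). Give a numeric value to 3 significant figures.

⟨V⟩ = ∫ V(x)·|Ψ|² dx / ∫|Ψ|² dx.
Expand each integrand as polynomial × e^(−2γx²) and use ∫x^(2j)·e^(−2γx²) dx = (2j−1)!!/(4γ)^j · √(π/(2γ)), odd powers → 0; here √(π/(2γ)) = 0.76702.
State is unnormalized: ∫|Ψ|² dx = 2.7058, and ∫Ψ*·V(x)·Ψ dx = -0.32531, so ⟨V⟩ = -0.32531 / 2.7058.
⟨V⟩ = -0.12023.

-0.120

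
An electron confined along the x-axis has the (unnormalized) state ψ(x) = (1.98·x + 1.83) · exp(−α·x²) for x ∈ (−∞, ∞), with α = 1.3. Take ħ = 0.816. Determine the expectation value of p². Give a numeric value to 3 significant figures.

p² ψ = −ħ² d²ψ/dx²; ⟨p²⟩ = −ħ² ∫ ψ*·ψ'' dx / ∫|ψ|² dx.
Expand each integrand as polynomial × e^(−2αx²) and use ∫x^(2j)·e^(−2αx²) dx = (2j−1)!!/(4α)^j · √(π/(2α)), odd powers → 0; here √(π/(2α)) = 1.0992. Differentiate with the product rule, d/dx e^(−αx²) = −2αx·e^(−αx²).
State is unnormalized: ∫|ψ|² dx = 4.5099, and ∫ψ*·(−ħ² ψ'') dx = 5.3386, so ⟨p²⟩ = 5.3386 / 4.5099.
⟨p²⟩ = 1.1837.

1.18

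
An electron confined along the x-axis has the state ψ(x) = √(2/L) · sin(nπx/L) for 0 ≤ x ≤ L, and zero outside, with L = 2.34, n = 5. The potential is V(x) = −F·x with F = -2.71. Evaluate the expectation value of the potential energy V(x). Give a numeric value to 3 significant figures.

3.17

⟨V⟩ = ∫ V(x)·|ψ|² dx.
With sin²θ = (1 − cos2θ)/2 on 0 ≤ x ≤ L: ∫sin²(nπx/L) dx = L/2, ∫x·sin²(nπx/L) dx = L²/4, ∫x²·sin²(nπx/L) dx = L³·(1/6 − 1/(4n²π²)); higher powers xᵏ the same way, integrating xᵏ·cos(2nπx/L) by parts.
⟨V⟩ = 3.1707.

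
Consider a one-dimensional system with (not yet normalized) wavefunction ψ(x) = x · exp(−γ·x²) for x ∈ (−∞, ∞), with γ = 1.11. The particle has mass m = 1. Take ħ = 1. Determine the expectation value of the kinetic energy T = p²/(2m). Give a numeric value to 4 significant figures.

1.665

T = −(ħ²/2m) d²/dx², so ⟨T⟩ = −(ħ²/2m) ∫ ψ*·ψ'' dx / ∫|ψ|² dx; with m = 1.
Expand each integrand as polynomial × e^(−2γx²) and use ∫x^(2j)·e^(−2γx²) dx = (2j−1)!!/(4γ)^j · √(π/(2γ)), odd powers → 0; here √(π/(2γ)) = 1.1896. Differentiate with the product rule, d/dx e^(−γx²) = −2γx·e^(−γx²).
State is unnormalized: ∫|ψ|² dx = 0.26793, and ∫ψ*·(−ħ²/2m · ψ'') dx = 0.44610, so ⟨T⟩ = 0.44610 / 0.26793.
⟨T⟩ = 1.6650.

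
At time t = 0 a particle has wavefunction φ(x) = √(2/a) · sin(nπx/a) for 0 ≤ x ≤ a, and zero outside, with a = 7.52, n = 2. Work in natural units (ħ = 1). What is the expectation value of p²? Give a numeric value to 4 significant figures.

p² φ = −ħ² d²φ/dx²; ⟨p²⟩ = −ħ² ∫ φ*·φ'' dx.
d/dx sin(nπx/a) = (nπ/a)·cos(nπx/a) and d²/dx² sin(nπx/a) = −(nπ/a)²·sin(nπx/a); on 0 ≤ x ≤ a, ∫sin²(nπx/a) dx = a/2 and ∫sin(nπx/a)·cos(nπx/a) dx = 0.
⟨p²⟩ = 0.69811.

0.6981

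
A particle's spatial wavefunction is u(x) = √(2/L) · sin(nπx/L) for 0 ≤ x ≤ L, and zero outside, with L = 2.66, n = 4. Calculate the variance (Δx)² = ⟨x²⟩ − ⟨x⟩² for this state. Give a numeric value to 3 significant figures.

0.567

Compute ⟨x⟩ and ⟨x²⟩ separately, then (Δx)² = ⟨x²⟩ − ⟨x⟩².
With sin²θ = (1 − cos2θ)/2 on 0 ≤ x ≤ L: ∫sin²(nπx/L) dx = L/2, ∫x·sin²(nπx/L) dx = L²/4, ∫x²·sin²(nπx/L) dx = L³·(1/6 − 1/(4n²π²)); higher powers xᵏ the same way, integrating xᵏ·cos(2nπx/L) by parts.
⟨x⟩ = 1.3300 and ⟨x²⟩ = 2.3361.
(Δx)² = 2.3361 − (1.3300)² = 0.56723.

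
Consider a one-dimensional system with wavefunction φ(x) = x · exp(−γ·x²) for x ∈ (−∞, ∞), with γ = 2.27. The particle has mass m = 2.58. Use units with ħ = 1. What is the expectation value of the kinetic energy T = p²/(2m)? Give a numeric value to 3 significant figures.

T = −(ħ²/2m) d²/dx², so ⟨T⟩ = −(ħ²/2m) ∫ φ*·φ'' dx / ∫|φ|² dx; with m = 2.58.
Expand each integrand as polynomial × e^(−2γx²) and use ∫x^(2j)·e^(−2γx²) dx = (2j−1)!!/(4γ)^j · √(π/(2γ)), odd powers → 0; here √(π/(2γ)) = 0.83185. Differentiate with the product rule, d/dx e^(−γx²) = −2γx·e^(−γx²).
State is unnormalized: ∫|φ|² dx = 0.091614, and ∫φ*·(−ħ²/2m · φ'') dx = 0.12091, so ⟨T⟩ = 0.12091 / 0.091614.
⟨T⟩ = 1.3198.

1.32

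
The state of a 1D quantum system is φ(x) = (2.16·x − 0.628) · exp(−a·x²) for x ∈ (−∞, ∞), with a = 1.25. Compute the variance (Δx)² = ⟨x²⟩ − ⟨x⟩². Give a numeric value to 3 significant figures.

Compute ⟨x⟩ and ⟨x²⟩ separately, then (Δx)² = ⟨x²⟩ − ⟨x⟩².
Expand each integrand as polynomial × e^(−2ax²) and use ∫x^(2j)·e^(−2ax²) dx = (2j−1)!!/(4a)^j · √(π/(2a)), odd powers → 0; here √(π/(2a)) = 1.1210.
Normalization: ∫|φ|² dx = 1.4881.
⟨x⟩ = -0.40873 and ⟨x²⟩ = 0.48117.
(Δx)² = 0.48117 − (-0.40873)² = 0.31410.

0.314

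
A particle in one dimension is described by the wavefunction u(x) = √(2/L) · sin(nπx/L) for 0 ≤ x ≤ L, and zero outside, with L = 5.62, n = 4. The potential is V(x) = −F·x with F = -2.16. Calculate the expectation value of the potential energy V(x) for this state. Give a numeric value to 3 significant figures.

6.07

⟨V⟩ = ∫ V(x)·|u|² dx.
With sin²θ = (1 − cos2θ)/2 on 0 ≤ x ≤ L: ∫sin²(nπx/L) dx = L/2, ∫x·sin²(nπx/L) dx = L²/4, ∫x²·sin²(nπx/L) dx = L³·(1/6 − 1/(4n²π²)); higher powers xᵏ the same way, integrating xᵏ·cos(2nπx/L) by parts.
⟨V⟩ = 6.0696.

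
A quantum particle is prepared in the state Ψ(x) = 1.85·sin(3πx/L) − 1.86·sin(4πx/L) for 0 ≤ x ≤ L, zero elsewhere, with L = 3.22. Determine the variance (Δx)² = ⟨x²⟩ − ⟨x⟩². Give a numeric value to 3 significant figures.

0.410

Compute ⟨x⟩ and ⟨x²⟩ separately, then (Δx)² = ⟨x²⟩ − ⟨x⟩².
On 0 ≤ x ≤ L (j ≠ l): ∫sin²(jπx/L) dx = L/2, ∫sin(jπx/L)·sin(lπx/L) dx = 0; diagonal moments ∫x·sin²(jπx/L) dx = L²/4, ∫x²·sin²(jπx/L) dx = L³·(1/6 − 1/(4j²π²)); cross terms ∫x·sin(jπx/L)·sin(lπx/L) dx = 0 for j + l even and −4jlL²/(π²(j² − l²)²) for j + l odd, ∫x²·sin(jπx/L)·sin(lπx/L) dx = (−1)^(j+l)·4jlL³/(π²(j² − l²)²); higher powers the same way via product-to-sum and parts.
Normalization: ∫|Ψ|² dx = 11.080.
⟨x⟩ = 2.2492 and ⟨x²⟩ = 5.4688.
(Δx)² = 5.4688 − (2.2492)² = 0.40995.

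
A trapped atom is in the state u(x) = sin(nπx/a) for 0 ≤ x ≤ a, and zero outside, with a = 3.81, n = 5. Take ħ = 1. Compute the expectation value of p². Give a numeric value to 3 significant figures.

17.0

p² u = −ħ² d²u/dx²; ⟨p²⟩ = −ħ² ∫ u*·u'' dx / ∫|u|² dx.
d/dx sin(nπx/a) = (nπ/a)·cos(nπx/a) and d²/dx² sin(nπx/a) = −(nπ/a)²·sin(nπx/a); on 0 ≤ x ≤ a, ∫sin²(nπx/a) dx = a/2 and ∫sin(nπx/a)·cos(nπx/a) dx = 0.
State is unnormalized: ∫|u|² dx = 1.9050, and ∫u*·(−ħ² u'') dx = 32.381, so ⟨p²⟩ = 32.381 / 1.9050.
⟨p²⟩ = 16.998.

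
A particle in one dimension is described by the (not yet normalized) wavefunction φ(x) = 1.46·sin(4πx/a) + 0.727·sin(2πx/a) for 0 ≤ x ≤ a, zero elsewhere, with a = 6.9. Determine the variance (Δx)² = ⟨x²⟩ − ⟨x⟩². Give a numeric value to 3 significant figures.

Compute ⟨x⟩ and ⟨x²⟩ separately, then (Δx)² = ⟨x²⟩ − ⟨x⟩².
On 0 ≤ x ≤ a (j ≠ l): ∫sin²(jπx/a) dx = a/2, ∫sin(jπx/a)·sin(lπx/a) dx = 0; diagonal moments ∫x·sin²(jπx/a) dx = a²/4, ∫x²·sin²(jπx/a) dx = a³·(1/6 − 1/(4j²π²)); cross terms ∫x·sin(jπx/a)·sin(lπx/a) dx = 0 for j + l even and −4jla²/(π²(j² − l²)²) for j + l odd, ∫x²·sin(jπx/a)·sin(lπx/a) dx = (−1)^(j+l)·4jla³/(π²(j² − l²)²); higher powers the same way via product-to-sum and parts.
Normalization: ∫|φ|² dx = 9.1774.
⟨x⟩ = 3.4500 and ⟨x²⟩ = 17.340.
(Δx)² = 17.340 − (3.4500)² = 5.4378.

5.44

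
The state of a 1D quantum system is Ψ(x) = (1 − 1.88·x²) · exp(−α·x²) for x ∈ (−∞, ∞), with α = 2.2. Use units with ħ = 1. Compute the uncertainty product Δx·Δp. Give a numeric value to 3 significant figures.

Δx = √(⟨x²⟩−⟨x⟩²), Δp = √(⟨p²⟩−⟨p⟩²).
Expand each integrand as polynomial × e^(−2αx²) and use ∫x^(2j)·e^(−2αx²) dx = (2j−1)!!/(4α)^j · √(π/(2α)), odd powers → 0; here √(π/(2α)) = 0.84498. Differentiate with the product rule, d/dx e^(−αx²) = −2αx·e^(−αx²).
Normalization: ∫|Ψ|² dx = 0.59964.
⟨x⟩ = 0.0000, ⟨x²⟩ = 0.064499 ⇒ Δx = 0.25397.
⟨p⟩ = 0.0000, ⟨p²⟩ = 5.4152 ⇒ Δp = 2.3271.
Δx·Δp = 0.59099.

0.591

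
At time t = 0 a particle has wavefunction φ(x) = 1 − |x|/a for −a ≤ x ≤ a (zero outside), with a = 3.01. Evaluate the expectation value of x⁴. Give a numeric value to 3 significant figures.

⟨x⁴⟩ = ∫ x⁴·|φ|² dx / ∫|φ|² dx (integrals over the domain).
φ is even, so ∫ over [−a, a] = 2∫₀ᵃ with φ = 1 − x/a there: ∫₀ᵃ (1 − x/a)² dx = a/3, ∫₀ᵃ x²(1 − x/a)² dx = a³/30, ∫₀ᵃ x⁴(1 − x/a)² dx = a⁵/105.
State is unnormalized: ∫|φ|² dx = 2.0067, and ∫φ*·x⁴·φ dx = 4.7062, so ⟨x⁴⟩ = 4.7062 / 2.0067.
⟨x⁴⟩ = 2.3453.

2.35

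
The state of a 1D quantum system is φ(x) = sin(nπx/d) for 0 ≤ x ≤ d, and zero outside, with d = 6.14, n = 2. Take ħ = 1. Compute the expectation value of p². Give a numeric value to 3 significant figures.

1.05

p² φ = −ħ² d²φ/dx²; ⟨p²⟩ = −ħ² ∫ φ*·φ'' dx / ∫|φ|² dx.
d/dx sin(nπx/d) = (nπ/d)·cos(nπx/d) and d²/dx² sin(nπx/d) = −(nπ/d)²·sin(nπx/d); on 0 ≤ x ≤ d, ∫sin²(nπx/d) dx = d/2 and ∫sin(nπx/d)·cos(nπx/d) dx = 0.
State is unnormalized: ∫|φ|² dx = 3.0700, and ∫φ*·(−ħ² φ'') dx = 3.2149, so ⟨p²⟩ = 3.2149 / 3.0700.
⟨p²⟩ = 1.0472.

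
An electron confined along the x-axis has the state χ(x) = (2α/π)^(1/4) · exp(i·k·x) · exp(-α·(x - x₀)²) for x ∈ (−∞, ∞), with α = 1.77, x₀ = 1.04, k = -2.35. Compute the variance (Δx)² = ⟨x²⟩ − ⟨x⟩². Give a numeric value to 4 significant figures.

Compute ⟨x⟩ and ⟨x²⟩ separately, then (Δx)² = ⟨x²⟩ − ⟨x⟩².
Gaussian moments (u = x − x₀): ∫u^(2j)·e^(−2αu²) du = (2j−1)!!/(4α)^j · √(π/(2α)), odd powers integrate to 0; here √(π/(2α)) = 0.94205.
⟨x⟩ = 1.0400 and ⟨x²⟩ = 1.2228.
(Δx)² = 1.2228 − (1.0400)² = 0.14124.

0.1412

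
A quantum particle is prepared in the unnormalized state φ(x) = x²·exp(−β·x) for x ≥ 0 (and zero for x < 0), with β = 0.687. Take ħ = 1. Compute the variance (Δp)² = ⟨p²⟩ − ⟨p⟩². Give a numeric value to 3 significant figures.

Compute ⟨p⟩ and ⟨p²⟩ separately; (Δp)² = ⟨p²⟩ − ⟨p⟩².
Differentiate x²·exp(−β·x) with the product rule; every integrand then reduces to terms xʲ·e^(−2βx) on [0, ∞), with ∫₀^∞ xʲ·e^(−2βx) dx = j!/(2β)^(j+1).
Normalization: ∫|φ|² dx = 4.9009.
⟨p⟩ = 0.0000 and ⟨p²⟩ = 0.15732.
(Δp)² = 0.15732 − (0.0000)² = 0.15732.

0.157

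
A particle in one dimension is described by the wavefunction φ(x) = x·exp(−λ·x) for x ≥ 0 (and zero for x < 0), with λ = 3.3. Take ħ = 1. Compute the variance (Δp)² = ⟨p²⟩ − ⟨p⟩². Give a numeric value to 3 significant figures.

10.9

Compute ⟨p⟩ and ⟨p²⟩ separately; (Δp)² = ⟨p²⟩ − ⟨p⟩².
Differentiate x·exp(−λ·x) with the product rule; every integrand then reduces to terms xʲ·e^(−2λx) on [0, ∞), with ∫₀^∞ xʲ·e^(−2λx) dx = j!/(2λ)^(j+1).
Normalization: ∫|φ|² dx = 0.0069566.
⟨p⟩ = 0.0000 and ⟨p²⟩ = 10.890.
(Δp)² = 10.890 − (0.0000)² = 10.890.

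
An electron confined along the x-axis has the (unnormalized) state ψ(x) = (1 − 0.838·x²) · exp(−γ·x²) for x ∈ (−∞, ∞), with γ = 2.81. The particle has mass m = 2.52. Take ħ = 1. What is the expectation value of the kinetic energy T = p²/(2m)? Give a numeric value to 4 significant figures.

T = −(ħ²/2m) d²/dx², so ⟨T⟩ = −(ħ²/2m) ∫ ψ*·ψ'' dx / ∫|ψ|² dx; with m = 2.52.
Expand each integrand as polynomial × e^(−2γx²) and use ∫x^(2j)·e^(−2γx²) dx = (2j−1)!!/(4γ)^j · √(π/(2γ)), odd powers → 0; here √(π/(2γ)) = 0.74766. Differentiate with the product rule, d/dx e^(−γx²) = −2γx·e^(−γx²).
State is unnormalized: ∫|ψ|² dx = 0.64865, and ∫ψ*·(−ħ²/2m · ψ'') dx = 0.49523, so ⟨T⟩ = 0.49523 / 0.64865.
⟨T⟩ = 0.76348.

0.7635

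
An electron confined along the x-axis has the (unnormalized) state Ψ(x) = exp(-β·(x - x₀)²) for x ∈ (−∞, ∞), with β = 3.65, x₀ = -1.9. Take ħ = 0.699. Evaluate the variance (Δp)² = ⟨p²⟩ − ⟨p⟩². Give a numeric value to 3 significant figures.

Compute ⟨p⟩ and ⟨p²⟩ separately; (Δp)² = ⟨p²⟩ − ⟨p⟩².
Gaussian moments (u = x − x₀): ∫u^(2j)·e^(−2βu²) du = (2j−1)!!/(4β)^j · √(π/(2β)), odd powers integrate to 0; here √(π/(2β)) = 0.65601. Derivatives: d/dx e^(−βu²) = −2βu·e^(−βu²), d²/dx² e^(−βu²) = (4β²u² − 2β)·e^(−βu²).
Normalization: ∫|Ψ|² dx = 0.65601.
⟨p⟩ = 0.0000 and ⟨p²⟩ = 1.7834.
(Δp)² = 1.7834 − (0.0000)² = 1.7834.

1.78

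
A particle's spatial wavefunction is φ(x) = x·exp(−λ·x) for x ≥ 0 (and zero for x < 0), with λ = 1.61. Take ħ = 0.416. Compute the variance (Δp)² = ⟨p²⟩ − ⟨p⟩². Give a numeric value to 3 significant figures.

Compute ⟨p⟩ and ⟨p²⟩ separately; (Δp)² = ⟨p²⟩ − ⟨p⟩².
Differentiate x·exp(−λ·x) with the product rule; every integrand then reduces to terms xʲ·e^(−2λx) on [0, ∞), with ∫₀^∞ xʲ·e^(−2λx) dx = j!/(2λ)^(j+1).
Normalization: ∫|φ|² dx = 0.059905.
⟨p⟩ = 0.0000 and ⟨p²⟩ = 0.44858.
(Δp)² = 0.44858 − (0.0000)² = 0.44858.

0.449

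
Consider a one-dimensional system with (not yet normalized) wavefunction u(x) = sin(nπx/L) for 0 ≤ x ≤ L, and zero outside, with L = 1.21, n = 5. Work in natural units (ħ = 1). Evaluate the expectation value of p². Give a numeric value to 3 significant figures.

p² u = −ħ² d²u/dx²; ⟨p²⟩ = −ħ² ∫ u*·u'' dx / ∫|u|² dx.
d/dx sin(nπx/L) = (nπ/L)·cos(nπx/L) and d²/dx² sin(nπx/L) = −(nπ/L)²·sin(nπx/L); on 0 ≤ x ≤ L, ∫sin²(nπx/L) dx = L/2 and ∫sin(nπx/L)·cos(nπx/L) dx = 0.
State is unnormalized: ∫|u|² dx = 0.60500, and ∫u*·(−ħ² u'') dx = 101.96, so ⟨p²⟩ = 101.96 / 0.60500.
⟨p²⟩ = 168.53.

169.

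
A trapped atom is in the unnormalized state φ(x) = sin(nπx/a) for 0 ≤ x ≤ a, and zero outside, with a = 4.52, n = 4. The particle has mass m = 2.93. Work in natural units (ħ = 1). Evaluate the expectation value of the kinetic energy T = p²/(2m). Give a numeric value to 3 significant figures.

T = −(ħ²/2m) d²/dx², so ⟨T⟩ = −(ħ²/2m) ∫ φ*·φ'' dx / ∫|φ|² dx; with m = 2.93.
d/dx sin(nπx/a) = (nπ/a)·cos(nπx/a) and d²/dx² sin(nπx/a) = −(nπ/a)²·sin(nπx/a); on 0 ≤ x ≤ a, ∫sin²(nπx/a) dx = a/2 and ∫sin(nπx/a)·cos(nπx/a) dx = 0.
State is unnormalized: ∫|φ|² dx = 2.2600, and ∫φ*·(−ħ²/2m · φ'') dx = 2.9809, so ⟨T⟩ = 2.9809 / 2.2600.
⟨T⟩ = 1.3190.

1.32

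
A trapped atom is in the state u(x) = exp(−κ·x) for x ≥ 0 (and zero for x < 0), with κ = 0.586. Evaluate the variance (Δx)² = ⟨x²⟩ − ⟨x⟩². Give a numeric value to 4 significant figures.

0.7280

Compute ⟨x⟩ and ⟨x²⟩ separately, then (Δx)² = ⟨x²⟩ − ⟨x⟩².
Every integrand reduces to terms xʲ·e^(−2κx) on [0, ∞); use ∫₀^∞ xʲ·e^(−2κx) dx = j!/(2κ)^(j+1).
Normalization: ∫|u|² dx = 0.85324.
⟨x⟩ = 0.85324 and ⟨x²⟩ = 1.4560.
(Δx)² = 1.4560 − (0.85324)² = 0.72802.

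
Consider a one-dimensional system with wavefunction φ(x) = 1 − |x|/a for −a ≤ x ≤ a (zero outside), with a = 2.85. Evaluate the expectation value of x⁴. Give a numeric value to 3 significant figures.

1.89

⟨x⁴⟩ = ∫ x⁴·|φ|² dx / ∫|φ|² dx (integrals over the domain).
φ is even, so ∫ over [−a, a] = 2∫₀ᵃ with φ = 1 − x/a there: ∫₀ᵃ (1 − x/a)² dx = a/3, ∫₀ᵃ x²(1 − x/a)² dx = a³/30, ∫₀ᵃ x⁴(1 − x/a)² dx = a⁵/105.
State is unnormalized: ∫|φ|² dx = 1.9000, and ∫φ*·x⁴·φ dx = 3.5815, so ⟨x⁴⟩ = 3.5815 / 1.9000.
⟨x⁴⟩ = 1.8850.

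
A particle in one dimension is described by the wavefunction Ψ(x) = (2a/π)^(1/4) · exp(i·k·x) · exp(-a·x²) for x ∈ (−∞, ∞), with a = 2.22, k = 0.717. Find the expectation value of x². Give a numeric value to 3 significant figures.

⟨x²⟩ = ∫ x²·|Ψ|² dx (integrals over the domain).
Gaussian moments: ∫x^(2j)·e^(−2ax²) dx = (2j−1)!!/(4a)^j · √(π/(2a)), odd powers integrate to 0; here √(π/(2a)) = 0.84117.
⟨x²⟩ = 0.11261.

0.113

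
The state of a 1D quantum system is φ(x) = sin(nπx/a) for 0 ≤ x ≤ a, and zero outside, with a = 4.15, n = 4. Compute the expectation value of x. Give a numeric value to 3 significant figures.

2.08

⟨x⟩ = ∫ x·|φ|² dx / ∫|φ|² dx (integrals over the domain).
With sin²θ = (1 − cos2θ)/2 on 0 ≤ x ≤ a: ∫sin²(nπx/a) dx = a/2, ∫x·sin²(nπx/a) dx = a²/4, ∫x²·sin²(nπx/a) dx = a³·(1/6 − 1/(4n²π²)); higher powers xᵏ the same way, integrating xᵏ·cos(2nπx/a) by parts.
State is unnormalized: ∫|φ|² dx = 2.0750, and ∫φ*·x·φ dx = 4.3056, so ⟨x⟩ = 4.3056 / 2.0750.
⟨x⟩ = 2.0750.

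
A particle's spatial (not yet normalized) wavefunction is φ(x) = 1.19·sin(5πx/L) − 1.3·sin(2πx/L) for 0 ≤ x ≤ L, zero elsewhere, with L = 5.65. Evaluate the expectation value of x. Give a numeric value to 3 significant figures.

⟨x⟩ = ∫ x·|φ|² dx / ∫|φ|² dx (integrals over the domain).
On 0 ≤ x ≤ L (j ≠ l): ∫sin²(jπx/L) dx = L/2, ∫sin(jπx/L)·sin(lπx/L) dx = 0; diagonal moments ∫x·sin²(jπx/L) dx = L²/4, ∫x²·sin²(jπx/L) dx = L³·(1/6 − 1/(4j²π²)); cross terms ∫x·sin(jπx/L)·sin(lπx/L) dx = 0 for j + l even and −4jlL²/(π²(j² − l²)²) for j + l odd, ∫x²·sin(jπx/L)·sin(lπx/L) dx = (−1)^(j+l)·4jlL³/(π²(j² − l²)²); higher powers the same way via product-to-sum and parts.
State is unnormalized: ∫|φ|² dx = 8.7747, and ∫φ*·x·φ dx = 25.696, so ⟨x⟩ = 25.696 / 8.7747.
⟨x⟩ = 2.9284.

2.93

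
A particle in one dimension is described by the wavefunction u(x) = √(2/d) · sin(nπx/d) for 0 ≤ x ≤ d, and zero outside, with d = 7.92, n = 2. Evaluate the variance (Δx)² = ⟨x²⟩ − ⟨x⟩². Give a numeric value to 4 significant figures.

4.433

Compute ⟨x⟩ and ⟨x²⟩ separately, then (Δx)² = ⟨x²⟩ − ⟨x⟩².
With sin²θ = (1 − cos2θ)/2 on 0 ≤ x ≤ d: ∫sin²(nπx/d) dx = d/2, ∫x·sin²(nπx/d) dx = d²/4, ∫x²·sin²(nπx/d) dx = d³·(1/6 − 1/(4n²π²)); higher powers xᵏ the same way, integrating xᵏ·cos(2nπx/d) by parts.
⟨x⟩ = 3.9600 and ⟨x²⟩ = 20.114.
(Δx)² = 20.114 − (3.9600)² = 4.4328.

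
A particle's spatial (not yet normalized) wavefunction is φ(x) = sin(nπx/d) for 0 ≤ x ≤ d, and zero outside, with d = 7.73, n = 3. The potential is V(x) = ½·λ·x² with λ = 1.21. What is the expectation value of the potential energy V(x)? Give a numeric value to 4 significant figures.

⟨V⟩ = ∫ V(x)·|φ|² dx / ∫|φ|² dx.
With sin²θ = (1 − cos2θ)/2 on 0 ≤ x ≤ d: ∫sin²(nπx/d) dx = d/2, ∫x·sin²(nπx/d) dx = d²/4, ∫x²·sin²(nπx/d) dx = d³·(1/6 − 1/(4n²π²)); higher powers xᵏ the same way, integrating xᵏ·cos(2nπx/d) by parts.
State is unnormalized: ∫|φ|² dx = 3.8650, and ∫φ*·V(x)·φ dx = 45.787, so ⟨V⟩ = 45.787 / 3.8650.
⟨V⟩ = 11.847.

11.85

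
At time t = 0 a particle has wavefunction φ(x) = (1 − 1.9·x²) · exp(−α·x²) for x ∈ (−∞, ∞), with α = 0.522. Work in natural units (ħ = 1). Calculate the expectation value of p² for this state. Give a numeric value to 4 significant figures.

2.703

p² φ = −ħ² d²φ/dx²; ⟨p²⟩ = −ħ² ∫ φ*·φ'' dx / ∫|φ|² dx.
Expand each integrand as polynomial × e^(−2αx²) and use ∫x^(2j)·e^(−2αx²) dx = (2j−1)!!/(4α)^j · √(π/(2α)), odd powers → 0; here √(π/(2α)) = 1.7347. Differentiate with the product rule, d/dx e^(−αx²) = −2αx·e^(−αx²).
State is unnormalized: ∫|φ|² dx = 2.8868, and ∫φ*·(−ħ² φ'') dx = 7.8020, so ⟨p²⟩ = 7.8020 / 2.8868.
⟨p²⟩ = 2.7026.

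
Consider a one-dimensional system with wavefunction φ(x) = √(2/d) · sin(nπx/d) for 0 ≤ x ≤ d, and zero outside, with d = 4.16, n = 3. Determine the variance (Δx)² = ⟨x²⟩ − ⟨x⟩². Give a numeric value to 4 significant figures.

Compute ⟨x⟩ and ⟨x²⟩ separately, then (Δx)² = ⟨x²⟩ − ⟨x⟩².
With sin²θ = (1 − cos2θ)/2 on 0 ≤ x ≤ d: ∫sin²(nπx/d) dx = d/2, ∫x·sin²(nπx/d) dx = d²/4, ∫x²·sin²(nπx/d) dx = d³·(1/6 − 1/(4n²π²)); higher powers xᵏ the same way, integrating xᵏ·cos(2nπx/d) by parts.
⟨x⟩ = 2.0800 and ⟨x²⟩ = 5.6711.
(Δx)² = 5.6711 − (2.0800)² = 1.3447.

1.345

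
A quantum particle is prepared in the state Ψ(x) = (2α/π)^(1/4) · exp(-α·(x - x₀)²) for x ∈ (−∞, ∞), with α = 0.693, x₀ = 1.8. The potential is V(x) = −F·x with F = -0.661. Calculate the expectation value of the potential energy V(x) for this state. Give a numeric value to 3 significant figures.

1.19

⟨V⟩ = ∫ V(x)·|Ψ|² dx.
Gaussian moments (u = x − x₀): ∫u^(2j)·e^(−2αu²) du = (2j−1)!!/(4α)^j · √(π/(2α)), odd powers integrate to 0; here √(π/(2α)) = 1.5055.
⟨V⟩ = 1.1898.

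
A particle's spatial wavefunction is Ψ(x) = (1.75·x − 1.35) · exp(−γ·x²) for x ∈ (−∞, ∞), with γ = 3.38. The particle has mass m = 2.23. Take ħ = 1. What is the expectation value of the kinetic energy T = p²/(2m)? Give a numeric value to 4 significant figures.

T = −(ħ²/2m) d²/dx², so ⟨T⟩ = −(ħ²/2m) ∫ Ψ*·Ψ'' dx / ∫|Ψ|² dx; with m = 2.23.
Expand each integrand as polynomial × e^(−2γx²) and use ∫x^(2j)·e^(−2γx²) dx = (2j−1)!!/(4γ)^j · √(π/(2γ)), odd powers → 0; here √(π/(2γ)) = 0.68171. Differentiate with the product rule, d/dx e^(−γx²) = −2γx·e^(−γx²).
State is unnormalized: ∫|Ψ|² dx = 1.3968, and ∫Ψ*·(−ħ²/2m · Ψ'') dx = 1.2926, so ⟨T⟩ = 1.2926 / 1.3968.
⟨T⟩ = 0.92541.

0.9254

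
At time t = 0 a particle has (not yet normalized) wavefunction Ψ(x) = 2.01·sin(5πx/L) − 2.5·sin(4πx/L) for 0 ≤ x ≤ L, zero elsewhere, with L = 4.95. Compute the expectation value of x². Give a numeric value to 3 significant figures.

⟨x²⟩ = ∫ x²·|Ψ|² dx / ∫|Ψ|² dx (integrals over the domain).
On 0 ≤ x ≤ L (j ≠ l): ∫sin²(jπx/L) dx = L/2, ∫sin(jπx/L)·sin(lπx/L) dx = 0; diagonal moments ∫x·sin²(jπx/L) dx = L²/4, ∫x²·sin²(jπx/L) dx = L³·(1/6 − 1/(4j²π²)); cross terms ∫x·sin(jπx/L)·sin(lπx/L) dx = 0 for j + l even and −4jlL²/(π²(j² − l²)²) for j + l odd, ∫x²·sin(jπx/L)·sin(lπx/L) dx = (−1)^(j+l)·4jlL³/(π²(j² − l²)²); higher powers the same way via product-to-sum and parts.
State is unnormalized: ∫|Ψ|² dx = 25.468, and ∫Ψ*·x²·Ψ dx = 328.29, so ⟨x²⟩ = 328.29 / 25.468.
⟨x²⟩ = 12.890.

12.9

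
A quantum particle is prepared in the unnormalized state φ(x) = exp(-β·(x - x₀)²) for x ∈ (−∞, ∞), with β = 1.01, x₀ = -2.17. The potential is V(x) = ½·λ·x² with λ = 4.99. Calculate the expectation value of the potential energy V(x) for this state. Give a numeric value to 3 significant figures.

⟨V⟩ = ∫ V(x)·|φ|² dx / ∫|φ|² dx.
Gaussian moments (u = x − x₀): ∫u^(2j)·e^(−2βu²) du = (2j−1)!!/(4β)^j · √(π/(2β)), odd powers integrate to 0; here √(π/(2β)) = 1.2471.
State is unnormalized: ∫|φ|² dx = 1.2471, and ∫φ*·V(x)·φ dx = 15.422, so ⟨V⟩ = 15.422 / 1.2471.
⟨V⟩ = 12.366.

12.4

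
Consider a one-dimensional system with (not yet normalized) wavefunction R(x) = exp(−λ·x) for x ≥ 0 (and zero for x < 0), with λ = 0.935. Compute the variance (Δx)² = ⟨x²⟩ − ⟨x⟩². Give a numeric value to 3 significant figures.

0.286

Compute ⟨x⟩ and ⟨x²⟩ separately, then (Δx)² = ⟨x²⟩ − ⟨x⟩².
Every integrand reduces to terms xʲ·e^(−2λx) on [0, ∞); use ∫₀^∞ xʲ·e^(−2λx) dx = j!/(2λ)^(j+1).
Normalization: ∫|R|² dx = 0.53476.
⟨x⟩ = 0.53476 and ⟨x²⟩ = 0.57194.
(Δx)² = 0.57194 − (0.53476)² = 0.28597.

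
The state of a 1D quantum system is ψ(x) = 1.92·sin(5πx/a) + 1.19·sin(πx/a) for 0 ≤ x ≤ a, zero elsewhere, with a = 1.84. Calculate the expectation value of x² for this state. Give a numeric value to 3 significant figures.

1.10

⟨x²⟩ = ∫ x²·|ψ|² dx / ∫|ψ|² dx (integrals over the domain).
On 0 ≤ x ≤ a (j ≠ l): ∫sin²(jπx/a) dx = a/2, ∫sin(jπx/a)·sin(lπx/a) dx = 0; diagonal moments ∫x·sin²(jπx/a) dx = a²/4, ∫x²·sin²(jπx/a) dx = a³·(1/6 − 1/(4j²π²)); cross terms ∫x·sin(jπx/a)·sin(lπx/a) dx = 0 for j + l even and −4jla²/(π²(j² − l²)²) for j + l odd, ∫x²·sin(jπx/a)·sin(lπx/a) dx = (−1)^(j+l)·4jla³/(π²(j² − l²)²); higher powers the same way via product-to-sum and parts.
State is unnormalized: ∫|ψ|² dx = 4.6943, and ∫ψ*·x²·ψ dx = 5.1511, so ⟨x²⟩ = 5.1511 / 4.6943.
⟨x²⟩ = 1.0973.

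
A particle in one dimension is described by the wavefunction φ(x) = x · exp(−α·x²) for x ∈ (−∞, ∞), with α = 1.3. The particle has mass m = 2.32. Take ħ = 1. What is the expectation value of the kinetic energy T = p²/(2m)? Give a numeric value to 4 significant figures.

0.8405

T = −(ħ²/2m) d²/dx², so ⟨T⟩ = −(ħ²/2m) ∫ φ*·φ'' dx / ∫|φ|² dx; with m = 2.32.
Expand each integrand as polynomial × e^(−2αx²) and use ∫x^(2j)·e^(−2αx²) dx = (2j−1)!!/(4α)^j · √(π/(2α)), odd powers → 0; here √(π/(2α)) = 1.0992. Differentiate with the product rule, d/dx e^(−αx²) = −2αx·e^(−αx²).
State is unnormalized: ∫|φ|² dx = 0.21139, and ∫φ*·(−ħ²/2m · φ'') dx = 0.17768, so ⟨T⟩ = 0.17768 / 0.21139.
⟨T⟩ = 0.84052.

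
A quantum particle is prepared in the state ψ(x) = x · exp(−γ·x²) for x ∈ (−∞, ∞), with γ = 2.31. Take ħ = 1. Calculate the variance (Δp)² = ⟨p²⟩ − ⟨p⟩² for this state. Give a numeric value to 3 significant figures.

6.93

Compute ⟨p⟩ and ⟨p²⟩ separately; (Δp)² = ⟨p²⟩ − ⟨p⟩².
Expand each integrand as polynomial × e^(−2γx²) and use ∫x^(2j)·e^(−2γx²) dx = (2j−1)!!/(4γ)^j · √(π/(2γ)), odd powers → 0; here √(π/(2γ)) = 0.82462. Differentiate with the product rule, d/dx e^(−γx²) = −2γx·e^(−γx²).
Normalization: ∫|ψ|² dx = 0.089245.
⟨p⟩ = 0.0000 and ⟨p²⟩ = 6.9300.
(Δp)² = 6.9300 − (0.0000)² = 6.9300.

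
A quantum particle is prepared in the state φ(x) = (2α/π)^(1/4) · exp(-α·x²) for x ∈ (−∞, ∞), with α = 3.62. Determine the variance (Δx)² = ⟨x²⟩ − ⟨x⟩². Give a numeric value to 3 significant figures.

Compute ⟨x⟩ and ⟨x²⟩ separately, then (Δx)² = ⟨x²⟩ − ⟨x⟩².
Gaussian moments: ∫x^(2j)·e^(−2αx²) dx = (2j−1)!!/(4α)^j · √(π/(2α)), odd powers integrate to 0; here √(π/(2α)) = 0.65873.
⟨x⟩ = 0.0000 and ⟨x²⟩ = 0.069061.
(Δx)² = 0.069061 − (0.0000)² = 0.069061.

0.0691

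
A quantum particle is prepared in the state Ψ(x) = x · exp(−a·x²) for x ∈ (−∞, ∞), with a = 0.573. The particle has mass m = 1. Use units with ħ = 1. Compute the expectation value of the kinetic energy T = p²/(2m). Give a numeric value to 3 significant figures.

0.860

T = −(ħ²/2m) d²/dx², so ⟨T⟩ = −(ħ²/2m) ∫ Ψ*·Ψ'' dx / ∫|Ψ|² dx; with m = 1.
Expand each integrand as polynomial × e^(−2ax²) and use ∫x^(2j)·e^(−2ax²) dx = (2j−1)!!/(4a)^j · √(π/(2a)), odd powers → 0; here √(π/(2a)) = 1.6557. Differentiate with the product rule, d/dx e^(−ax²) = −2ax·e^(−ax²).
State is unnormalized: ∫|Ψ|² dx = 0.72238, and ∫Ψ*·(−ħ²/2m · Ψ'') dx = 0.62089, so ⟨T⟩ = 0.62089 / 0.72238.
⟨T⟩ = 0.85950.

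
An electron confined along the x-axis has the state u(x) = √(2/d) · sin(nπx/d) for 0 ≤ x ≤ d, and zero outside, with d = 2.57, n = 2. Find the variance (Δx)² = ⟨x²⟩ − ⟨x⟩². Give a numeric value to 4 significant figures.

0.4668

Compute ⟨x⟩ and ⟨x²⟩ separately, then (Δx)² = ⟨x²⟩ − ⟨x⟩².
With sin²θ = (1 − cos2θ)/2 on 0 ≤ x ≤ d: ∫sin²(nπx/d) dx = d/2, ∫x·sin²(nπx/d) dx = d²/4, ∫x²·sin²(nπx/d) dx = d³·(1/6 − 1/(4n²π²)); higher powers xᵏ the same way, integrating xᵏ·cos(2nπx/d) by parts.
⟨x⟩ = 1.2850 and ⟨x²⟩ = 2.1180.
(Δx)² = 2.1180 − (1.2850)² = 0.46676.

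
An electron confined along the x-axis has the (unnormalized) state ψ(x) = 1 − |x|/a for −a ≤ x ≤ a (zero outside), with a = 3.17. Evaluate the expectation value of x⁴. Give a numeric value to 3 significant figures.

⟨x⁴⟩ = ∫ x⁴·|ψ|² dx / ∫|ψ|² dx (integrals over the domain).
ψ is even, so ∫ over [−a, a] = 2∫₀ᵃ with ψ = 1 − x/a there: ∫₀ᵃ (1 − x/a)² dx = a/3, ∫₀ᵃ x²(1 − x/a)² dx = a³/30, ∫₀ᵃ x⁴(1 − x/a)² dx = a⁵/105.
State is unnormalized: ∫|ψ|² dx = 2.1133, and ∫ψ*·x⁴·ψ dx = 6.0973, so ⟨x⁴⟩ = 6.0973 / 2.1133.
⟨x⁴⟩ = 2.8852.

2.89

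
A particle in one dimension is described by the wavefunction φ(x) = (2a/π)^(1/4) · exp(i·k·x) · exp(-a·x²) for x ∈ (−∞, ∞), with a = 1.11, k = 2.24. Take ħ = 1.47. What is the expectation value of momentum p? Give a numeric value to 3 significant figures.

p φ = −iħ dφ/dx; then ⟨p⟩ = ∫ φ*·(pφ) dx.
Gaussian moments: ∫x^(2j)·e^(−2ax²) dx = (2j−1)!!/(4a)^j · √(π/(2a)), odd powers integrate to 0; here √(π/(2a)) = 1.1896. Derivatives: φ′ = (ik − 2ax)·φ, φ″ = ((ik − 2ax)² − 2a)·φ; the odd-in-x pieces drop out.
⟨p⟩ = 3.2928.

3.29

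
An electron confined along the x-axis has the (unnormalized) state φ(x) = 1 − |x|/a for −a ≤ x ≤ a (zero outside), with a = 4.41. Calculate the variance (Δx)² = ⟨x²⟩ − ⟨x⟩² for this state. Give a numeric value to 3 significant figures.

1.94

Compute ⟨x⟩ and ⟨x²⟩ separately, then (Δx)² = ⟨x²⟩ − ⟨x⟩².
φ is even, so ∫ over [−a, a] = 2∫₀ᵃ with φ = 1 − x/a there: ∫₀ᵃ (1 − x/a)² dx = a/3, ∫₀ᵃ x²(1 − x/a)² dx = a³/30, ∫₀ᵃ x⁴(1 − x/a)² dx = a⁵/105.
Normalization: ∫|φ|² dx = 2.9400.
⟨x⟩ = 0.0000 and ⟨x²⟩ = 1.9448.
(Δx)² = 1.9448 − (0.0000)² = 1.9448.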